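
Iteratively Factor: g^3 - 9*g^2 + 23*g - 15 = (g - 3)*(g^2 - 6*g + 5) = (g - 3)*(g - 1)*(g - 5)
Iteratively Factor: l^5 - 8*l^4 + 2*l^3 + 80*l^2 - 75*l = (l - 1)*(l^4 - 7*l^3 - 5*l^2 + 75*l) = l*(l - 1)*(l^3 - 7*l^2 - 5*l + 75) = l*(l - 1)*(l + 3)*(l^2 - 10*l + 25) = l*(l - 5)*(l - 1)*(l + 3)*(l - 5)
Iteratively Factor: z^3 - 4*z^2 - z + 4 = (z - 1)*(z^2 - 3*z - 4) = (z - 1)*(z + 1)*(z - 4)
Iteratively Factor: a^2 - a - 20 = (a - 5)*(a + 4)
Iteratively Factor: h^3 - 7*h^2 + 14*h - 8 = (h - 2)*(h^2 - 5*h + 4) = (h - 4)*(h - 2)*(h - 1)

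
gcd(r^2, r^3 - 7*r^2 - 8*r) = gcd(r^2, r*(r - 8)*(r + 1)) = r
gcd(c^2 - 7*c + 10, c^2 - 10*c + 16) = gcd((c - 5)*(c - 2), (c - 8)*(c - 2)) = c - 2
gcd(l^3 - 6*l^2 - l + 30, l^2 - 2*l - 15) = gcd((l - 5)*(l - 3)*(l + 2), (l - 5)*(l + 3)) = l - 5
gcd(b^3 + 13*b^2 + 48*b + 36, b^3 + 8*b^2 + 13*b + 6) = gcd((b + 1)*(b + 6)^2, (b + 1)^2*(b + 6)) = b^2 + 7*b + 6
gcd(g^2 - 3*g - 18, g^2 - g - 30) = g - 6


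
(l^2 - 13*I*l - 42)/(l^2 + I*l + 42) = (l - 7*I)/(l + 7*I)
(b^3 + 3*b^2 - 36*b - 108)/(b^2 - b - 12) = (b^2 - 36)/(b - 4)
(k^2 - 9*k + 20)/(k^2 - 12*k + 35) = (k - 4)/(k - 7)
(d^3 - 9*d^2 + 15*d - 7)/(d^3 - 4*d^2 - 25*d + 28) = (d - 1)/(d + 4)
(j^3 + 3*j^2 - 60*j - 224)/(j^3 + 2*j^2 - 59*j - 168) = (j + 4)/(j + 3)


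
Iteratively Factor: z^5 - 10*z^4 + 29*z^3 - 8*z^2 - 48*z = (z - 3)*(z^4 - 7*z^3 + 8*z^2 + 16*z) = (z - 4)*(z - 3)*(z^3 - 3*z^2 - 4*z) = z*(z - 4)*(z - 3)*(z^2 - 3*z - 4) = z*(z - 4)*(z - 3)*(z + 1)*(z - 4)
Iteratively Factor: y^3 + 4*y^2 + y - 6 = (y + 3)*(y^2 + y - 2) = (y + 2)*(y + 3)*(y - 1)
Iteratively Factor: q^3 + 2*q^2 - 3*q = (q + 3)*(q^2 - q) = q*(q + 3)*(q - 1)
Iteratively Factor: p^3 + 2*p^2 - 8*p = (p + 4)*(p^2 - 2*p) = p*(p + 4)*(p - 2)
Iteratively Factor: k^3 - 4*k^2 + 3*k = (k)*(k^2 - 4*k + 3) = k*(k - 1)*(k - 3)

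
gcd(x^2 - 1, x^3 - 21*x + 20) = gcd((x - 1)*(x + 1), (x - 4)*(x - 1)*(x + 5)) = x - 1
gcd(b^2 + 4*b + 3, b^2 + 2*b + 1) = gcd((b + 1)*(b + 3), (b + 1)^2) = b + 1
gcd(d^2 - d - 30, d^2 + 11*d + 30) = d + 5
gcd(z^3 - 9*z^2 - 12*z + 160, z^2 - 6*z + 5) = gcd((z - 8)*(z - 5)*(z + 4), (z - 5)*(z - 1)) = z - 5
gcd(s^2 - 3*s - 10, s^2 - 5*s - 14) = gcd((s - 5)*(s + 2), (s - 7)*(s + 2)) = s + 2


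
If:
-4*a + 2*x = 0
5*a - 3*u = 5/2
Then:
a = x/2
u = 5*x/6 - 5/6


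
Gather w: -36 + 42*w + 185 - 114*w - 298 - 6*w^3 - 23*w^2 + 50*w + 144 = -6*w^3 - 23*w^2 - 22*w - 5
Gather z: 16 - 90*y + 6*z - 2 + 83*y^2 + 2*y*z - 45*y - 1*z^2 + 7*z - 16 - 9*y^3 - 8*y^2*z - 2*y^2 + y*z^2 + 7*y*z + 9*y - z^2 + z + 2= -9*y^3 + 81*y^2 - 126*y + z^2*(y - 2) + z*(-8*y^2 + 9*y + 14)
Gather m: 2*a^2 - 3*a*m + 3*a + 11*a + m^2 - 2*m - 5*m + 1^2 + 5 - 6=2*a^2 + 14*a + m^2 + m*(-3*a - 7)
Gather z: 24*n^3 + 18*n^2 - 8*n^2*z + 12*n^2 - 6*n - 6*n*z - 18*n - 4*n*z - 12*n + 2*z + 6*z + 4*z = 24*n^3 + 30*n^2 - 36*n + z*(-8*n^2 - 10*n + 12)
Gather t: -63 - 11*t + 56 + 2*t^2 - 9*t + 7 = 2*t^2 - 20*t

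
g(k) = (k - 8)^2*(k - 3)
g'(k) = (k - 8)^2 + (k - 3)*(2*k - 16) = (k - 8)*(3*k - 14)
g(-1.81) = -462.90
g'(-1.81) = 190.61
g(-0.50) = -252.88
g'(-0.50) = 131.75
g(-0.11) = -204.55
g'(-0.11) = 116.22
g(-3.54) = -870.94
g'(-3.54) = 284.11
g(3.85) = 14.64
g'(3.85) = 10.17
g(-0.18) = -212.78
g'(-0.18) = 118.94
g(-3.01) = -728.53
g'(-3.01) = 253.56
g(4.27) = 17.67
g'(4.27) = 4.44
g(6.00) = 12.00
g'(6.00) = -8.00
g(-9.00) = -3468.00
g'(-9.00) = 697.00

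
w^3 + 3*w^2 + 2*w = w*(w + 1)*(w + 2)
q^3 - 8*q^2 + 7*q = q*(q - 7)*(q - 1)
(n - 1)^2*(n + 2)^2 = n^4 + 2*n^3 - 3*n^2 - 4*n + 4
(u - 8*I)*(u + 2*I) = u^2 - 6*I*u + 16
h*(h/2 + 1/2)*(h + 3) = h^3/2 + 2*h^2 + 3*h/2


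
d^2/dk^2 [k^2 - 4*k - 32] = 2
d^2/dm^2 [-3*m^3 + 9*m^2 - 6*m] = 18 - 18*m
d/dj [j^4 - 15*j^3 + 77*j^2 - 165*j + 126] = 4*j^3 - 45*j^2 + 154*j - 165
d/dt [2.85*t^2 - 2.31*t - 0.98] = 5.7*t - 2.31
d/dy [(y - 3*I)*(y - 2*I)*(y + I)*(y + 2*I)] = 4*y^3 - 6*I*y^2 + 14*y - 8*I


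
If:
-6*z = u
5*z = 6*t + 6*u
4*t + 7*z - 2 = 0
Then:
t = 41/103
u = -36/103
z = 6/103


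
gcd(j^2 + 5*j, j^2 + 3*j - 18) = 1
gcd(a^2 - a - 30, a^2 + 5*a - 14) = 1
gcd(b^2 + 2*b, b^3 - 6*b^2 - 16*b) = b^2 + 2*b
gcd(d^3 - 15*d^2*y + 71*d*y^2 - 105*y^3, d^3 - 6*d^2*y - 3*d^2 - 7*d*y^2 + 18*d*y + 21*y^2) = -d + 7*y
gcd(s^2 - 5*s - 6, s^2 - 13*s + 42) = s - 6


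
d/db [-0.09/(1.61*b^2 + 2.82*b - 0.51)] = (0.2898*b + 0.2538)/(1.61*b^2 + 2.82*b - 0.51)^2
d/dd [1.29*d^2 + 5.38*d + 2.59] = 2.58*d + 5.38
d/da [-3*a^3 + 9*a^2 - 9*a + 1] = -9*a^2 + 18*a - 9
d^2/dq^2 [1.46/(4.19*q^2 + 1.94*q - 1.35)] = (-51.263812*q^2 - 23.735512*q + 1.46*(8.38*q + 1.94)*(16.76*q + 3.88) + 16.51698)/(4.19*q^2 + 1.94*q - 1.35)^3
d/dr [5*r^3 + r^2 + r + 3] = 15*r^2 + 2*r + 1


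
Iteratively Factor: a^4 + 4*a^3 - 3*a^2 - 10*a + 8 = (a - 1)*(a^3 + 5*a^2 + 2*a - 8) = (a - 1)^2*(a^2 + 6*a + 8) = (a - 1)^2*(a + 4)*(a + 2)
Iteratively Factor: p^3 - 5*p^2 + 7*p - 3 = (p - 1)*(p^2 - 4*p + 3) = (p - 1)^2*(p - 3)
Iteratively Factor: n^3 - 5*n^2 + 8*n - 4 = (n - 1)*(n^2 - 4*n + 4) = (n - 2)*(n - 1)*(n - 2)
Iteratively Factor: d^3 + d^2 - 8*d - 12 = (d + 2)*(d^2 - d - 6) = (d - 3)*(d + 2)*(d + 2)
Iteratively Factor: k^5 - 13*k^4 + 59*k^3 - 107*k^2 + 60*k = (k)*(k^4 - 13*k^3 + 59*k^2 - 107*k + 60) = k*(k - 3)*(k^3 - 10*k^2 + 29*k - 20) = k*(k - 4)*(k - 3)*(k^2 - 6*k + 5) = k*(k - 4)*(k - 3)*(k - 1)*(k - 5)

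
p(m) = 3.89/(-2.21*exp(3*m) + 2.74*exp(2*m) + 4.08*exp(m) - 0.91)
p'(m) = 3.89*(6.63*exp(3*m) - 5.48*exp(2*m) - 4.08*exp(m))/(-2.21*exp(3*m) + 2.74*exp(2*m) + 4.08*exp(m) - 0.91)^2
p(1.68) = -0.02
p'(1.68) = 0.06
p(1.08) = -0.18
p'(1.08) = 0.92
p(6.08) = -0.00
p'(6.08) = 0.00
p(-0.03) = 1.08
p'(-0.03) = -0.91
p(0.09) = 0.99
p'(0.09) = -0.59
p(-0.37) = 1.56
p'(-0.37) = -2.04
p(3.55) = -0.00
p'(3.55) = 0.00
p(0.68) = 4.73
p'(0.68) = 124.04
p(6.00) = 0.00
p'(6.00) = 0.00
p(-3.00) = -5.55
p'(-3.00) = -1.71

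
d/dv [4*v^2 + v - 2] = 8*v + 1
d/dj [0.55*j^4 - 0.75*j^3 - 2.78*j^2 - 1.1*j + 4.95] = 2.2*j^3 - 2.25*j^2 - 5.56*j - 1.1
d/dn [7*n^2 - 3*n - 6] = 14*n - 3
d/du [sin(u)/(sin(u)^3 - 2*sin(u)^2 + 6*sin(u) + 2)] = 2*(-sin(u)^3 + sin(u)^2 + 1)*cos(u)/(sin(u)^3 - 2*sin(u)^2 + 6*sin(u) + 2)^2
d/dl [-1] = 0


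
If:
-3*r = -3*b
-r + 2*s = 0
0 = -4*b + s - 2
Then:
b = -4/7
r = -4/7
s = -2/7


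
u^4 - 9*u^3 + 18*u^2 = u^2*(u - 6)*(u - 3)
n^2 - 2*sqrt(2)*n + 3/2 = (n - 3*sqrt(2)/2)*(n - sqrt(2)/2)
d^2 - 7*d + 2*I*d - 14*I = (d - 7)*(d + 2*I)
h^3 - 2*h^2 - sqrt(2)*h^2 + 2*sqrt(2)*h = h*(h - 2)*(h - sqrt(2))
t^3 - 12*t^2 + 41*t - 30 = (t - 6)*(t - 5)*(t - 1)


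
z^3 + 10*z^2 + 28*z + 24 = (z + 2)^2*(z + 6)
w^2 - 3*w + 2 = (w - 2)*(w - 1)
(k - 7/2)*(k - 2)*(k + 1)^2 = k^4 - 7*k^3/2 - 3*k^2 + 17*k/2 + 7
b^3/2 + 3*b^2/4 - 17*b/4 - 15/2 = (b/2 + 1)*(b - 3)*(b + 5/2)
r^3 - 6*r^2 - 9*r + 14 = (r - 7)*(r - 1)*(r + 2)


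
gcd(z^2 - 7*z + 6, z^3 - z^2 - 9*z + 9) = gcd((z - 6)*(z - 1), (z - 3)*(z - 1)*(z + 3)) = z - 1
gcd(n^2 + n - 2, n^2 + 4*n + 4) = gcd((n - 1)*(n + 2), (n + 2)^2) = n + 2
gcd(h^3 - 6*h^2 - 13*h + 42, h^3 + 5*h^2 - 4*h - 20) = h - 2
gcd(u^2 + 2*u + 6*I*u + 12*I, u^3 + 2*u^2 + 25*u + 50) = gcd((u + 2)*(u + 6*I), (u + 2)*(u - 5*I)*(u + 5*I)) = u + 2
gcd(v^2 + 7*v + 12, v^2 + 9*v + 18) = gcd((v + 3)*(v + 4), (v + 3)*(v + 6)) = v + 3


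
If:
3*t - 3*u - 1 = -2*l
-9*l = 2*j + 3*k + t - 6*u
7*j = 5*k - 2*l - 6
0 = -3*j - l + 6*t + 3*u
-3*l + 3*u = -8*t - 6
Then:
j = -599/392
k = -649/784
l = 437/1568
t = -673/1568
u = -2713/4704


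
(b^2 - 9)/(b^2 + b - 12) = (b + 3)/(b + 4)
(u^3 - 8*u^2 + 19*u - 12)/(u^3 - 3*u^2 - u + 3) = (u - 4)/(u + 1)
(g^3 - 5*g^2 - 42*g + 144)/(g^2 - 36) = (g^2 - 11*g + 24)/(g - 6)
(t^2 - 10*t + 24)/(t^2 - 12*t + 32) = (t - 6)/(t - 8)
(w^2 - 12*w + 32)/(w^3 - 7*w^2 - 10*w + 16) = (w - 4)/(w^2 + w - 2)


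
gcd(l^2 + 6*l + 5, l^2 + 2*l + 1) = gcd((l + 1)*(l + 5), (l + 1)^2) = l + 1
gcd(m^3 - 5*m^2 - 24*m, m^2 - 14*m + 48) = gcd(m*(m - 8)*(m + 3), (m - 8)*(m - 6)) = m - 8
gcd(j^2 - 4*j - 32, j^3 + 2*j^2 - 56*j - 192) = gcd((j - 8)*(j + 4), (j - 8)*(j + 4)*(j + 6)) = j^2 - 4*j - 32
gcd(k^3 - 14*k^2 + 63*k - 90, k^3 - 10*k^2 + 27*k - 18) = k^2 - 9*k + 18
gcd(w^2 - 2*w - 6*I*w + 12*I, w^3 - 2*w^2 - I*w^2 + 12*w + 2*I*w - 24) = w - 2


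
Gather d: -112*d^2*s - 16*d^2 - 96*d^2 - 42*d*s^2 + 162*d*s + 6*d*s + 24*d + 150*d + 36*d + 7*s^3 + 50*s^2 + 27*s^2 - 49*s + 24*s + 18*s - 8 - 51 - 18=d^2*(-112*s - 112) + d*(-42*s^2 + 168*s + 210) + 7*s^3 + 77*s^2 - 7*s - 77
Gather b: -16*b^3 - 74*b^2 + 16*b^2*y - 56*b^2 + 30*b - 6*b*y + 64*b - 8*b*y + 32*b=-16*b^3 + b^2*(16*y - 130) + b*(126 - 14*y)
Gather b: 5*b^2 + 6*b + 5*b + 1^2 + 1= 5*b^2 + 11*b + 2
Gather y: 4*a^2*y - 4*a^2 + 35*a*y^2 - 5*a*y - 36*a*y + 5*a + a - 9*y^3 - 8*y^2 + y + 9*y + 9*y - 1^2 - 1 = -4*a^2 + 6*a - 9*y^3 + y^2*(35*a - 8) + y*(4*a^2 - 41*a + 19) - 2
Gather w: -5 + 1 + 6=2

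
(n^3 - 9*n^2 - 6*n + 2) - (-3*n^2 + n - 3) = n^3 - 6*n^2 - 7*n + 5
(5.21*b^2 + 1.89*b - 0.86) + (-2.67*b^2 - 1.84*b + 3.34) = 2.54*b^2 + 0.0499999999999998*b + 2.48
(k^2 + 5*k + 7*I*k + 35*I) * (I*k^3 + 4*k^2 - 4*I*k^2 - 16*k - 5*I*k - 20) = I*k^5 - 3*k^4 + I*k^4 - 3*k^3 + 3*I*k^3 + 75*k^2 + 3*I*k^2 + 75*k - 700*I*k - 700*I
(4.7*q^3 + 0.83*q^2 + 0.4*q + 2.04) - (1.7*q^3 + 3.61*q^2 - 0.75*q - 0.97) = 3.0*q^3 - 2.78*q^2 + 1.15*q + 3.01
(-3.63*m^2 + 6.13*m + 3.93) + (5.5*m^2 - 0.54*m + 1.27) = 1.87*m^2 + 5.59*m + 5.2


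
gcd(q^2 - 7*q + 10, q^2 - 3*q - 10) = q - 5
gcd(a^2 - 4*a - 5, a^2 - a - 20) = a - 5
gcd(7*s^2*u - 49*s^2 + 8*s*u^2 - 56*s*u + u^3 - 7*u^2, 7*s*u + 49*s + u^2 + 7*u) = 7*s + u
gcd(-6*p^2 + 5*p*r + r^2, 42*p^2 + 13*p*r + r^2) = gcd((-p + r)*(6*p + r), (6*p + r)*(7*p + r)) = 6*p + r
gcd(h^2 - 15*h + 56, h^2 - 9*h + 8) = h - 8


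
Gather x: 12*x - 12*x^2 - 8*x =-12*x^2 + 4*x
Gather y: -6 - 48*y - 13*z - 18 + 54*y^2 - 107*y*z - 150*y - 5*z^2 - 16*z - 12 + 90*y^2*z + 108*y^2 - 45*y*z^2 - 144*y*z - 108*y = y^2*(90*z + 162) + y*(-45*z^2 - 251*z - 306) - 5*z^2 - 29*z - 36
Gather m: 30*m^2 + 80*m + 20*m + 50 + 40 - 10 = 30*m^2 + 100*m + 80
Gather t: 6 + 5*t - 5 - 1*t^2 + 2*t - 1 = -t^2 + 7*t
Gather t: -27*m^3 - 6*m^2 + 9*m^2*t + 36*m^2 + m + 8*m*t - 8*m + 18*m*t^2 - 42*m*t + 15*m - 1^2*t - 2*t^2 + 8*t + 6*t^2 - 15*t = -27*m^3 + 30*m^2 + 8*m + t^2*(18*m + 4) + t*(9*m^2 - 34*m - 8)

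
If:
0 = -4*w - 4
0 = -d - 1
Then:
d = -1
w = -1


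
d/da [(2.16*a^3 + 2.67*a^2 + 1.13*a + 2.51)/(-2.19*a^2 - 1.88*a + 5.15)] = (-4.7304*a^4 - 8.1216*a^3 + 30.8271*a^2 + 38.4948*a + 10.5383)/(4.7961*a^4 + 8.2344*a^3 - 19.0226*a^2 - 19.364*a + 26.5225)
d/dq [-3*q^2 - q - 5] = -6*q - 1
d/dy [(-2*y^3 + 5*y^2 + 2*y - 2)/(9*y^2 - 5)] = 2*(-9*y^4 + 6*y^2 - 7*y - 5)/(81*y^4 - 90*y^2 + 25)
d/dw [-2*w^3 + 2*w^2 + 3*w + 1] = -6*w^2 + 4*w + 3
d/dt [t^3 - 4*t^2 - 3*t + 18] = 3*t^2 - 8*t - 3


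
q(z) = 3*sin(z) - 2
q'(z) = 3*cos(z)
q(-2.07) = -4.63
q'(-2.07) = -1.44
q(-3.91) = 0.08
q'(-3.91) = -2.16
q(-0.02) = -2.06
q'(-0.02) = 3.00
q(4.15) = -4.54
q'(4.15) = -1.60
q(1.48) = 0.99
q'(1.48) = 0.27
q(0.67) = -0.14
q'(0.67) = 2.35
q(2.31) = 0.22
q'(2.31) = -2.02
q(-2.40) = -4.03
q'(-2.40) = -2.21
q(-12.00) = -0.39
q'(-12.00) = 2.53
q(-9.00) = -3.24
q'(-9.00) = -2.73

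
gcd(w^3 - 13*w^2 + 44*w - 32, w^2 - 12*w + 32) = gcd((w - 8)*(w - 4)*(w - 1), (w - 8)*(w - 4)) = w^2 - 12*w + 32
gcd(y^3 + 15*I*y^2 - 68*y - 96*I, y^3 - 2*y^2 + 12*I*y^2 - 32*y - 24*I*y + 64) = y^2 + 12*I*y - 32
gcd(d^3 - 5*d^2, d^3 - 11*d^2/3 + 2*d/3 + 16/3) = 1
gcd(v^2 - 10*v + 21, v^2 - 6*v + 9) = v - 3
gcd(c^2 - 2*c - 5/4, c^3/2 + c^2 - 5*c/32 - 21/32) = 1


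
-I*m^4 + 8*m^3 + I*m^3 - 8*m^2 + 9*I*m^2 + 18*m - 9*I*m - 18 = (m - I)*(m + 3*I)*(m + 6*I)*(-I*m + I)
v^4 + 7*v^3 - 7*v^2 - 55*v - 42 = (v - 3)*(v + 1)*(v + 2)*(v + 7)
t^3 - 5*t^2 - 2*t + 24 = (t - 4)*(t - 3)*(t + 2)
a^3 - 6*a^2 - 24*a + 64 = (a - 8)*(a - 2)*(a + 4)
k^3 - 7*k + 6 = (k - 2)*(k - 1)*(k + 3)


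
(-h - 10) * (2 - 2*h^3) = 2*h^4 + 20*h^3 - 2*h - 20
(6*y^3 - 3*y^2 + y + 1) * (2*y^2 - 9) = 12*y^5 - 6*y^4 - 52*y^3 + 29*y^2 - 9*y - 9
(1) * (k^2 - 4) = k^2 - 4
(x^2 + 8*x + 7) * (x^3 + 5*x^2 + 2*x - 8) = x^5 + 13*x^4 + 49*x^3 + 43*x^2 - 50*x - 56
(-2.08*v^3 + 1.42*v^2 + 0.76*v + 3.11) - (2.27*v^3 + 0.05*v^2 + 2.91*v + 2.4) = -4.35*v^3 + 1.37*v^2 - 2.15*v + 0.71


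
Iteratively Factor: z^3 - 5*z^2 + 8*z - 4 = (z - 2)*(z^2 - 3*z + 2) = (z - 2)^2*(z - 1)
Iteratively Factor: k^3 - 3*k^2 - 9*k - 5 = (k + 1)*(k^2 - 4*k - 5) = (k - 5)*(k + 1)*(k + 1)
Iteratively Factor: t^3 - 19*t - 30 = (t + 3)*(t^2 - 3*t - 10) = (t + 2)*(t + 3)*(t - 5)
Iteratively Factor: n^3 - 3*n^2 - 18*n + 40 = (n + 4)*(n^2 - 7*n + 10) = (n - 5)*(n + 4)*(n - 2)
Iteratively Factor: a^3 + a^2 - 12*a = (a - 3)*(a^2 + 4*a) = (a - 3)*(a + 4)*(a)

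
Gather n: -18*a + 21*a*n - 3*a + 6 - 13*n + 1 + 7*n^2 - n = -21*a + 7*n^2 + n*(21*a - 14) + 7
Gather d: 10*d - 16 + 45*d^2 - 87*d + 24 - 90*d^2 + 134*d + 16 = -45*d^2 + 57*d + 24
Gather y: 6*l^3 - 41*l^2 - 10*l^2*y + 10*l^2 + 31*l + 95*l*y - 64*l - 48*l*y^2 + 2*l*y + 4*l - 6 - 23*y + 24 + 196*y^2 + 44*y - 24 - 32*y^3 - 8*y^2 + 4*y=6*l^3 - 31*l^2 - 29*l - 32*y^3 + y^2*(188 - 48*l) + y*(-10*l^2 + 97*l + 25) - 6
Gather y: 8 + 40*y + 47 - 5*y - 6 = 35*y + 49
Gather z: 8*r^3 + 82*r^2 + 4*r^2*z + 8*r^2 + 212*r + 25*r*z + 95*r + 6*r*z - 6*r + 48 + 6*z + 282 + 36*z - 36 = 8*r^3 + 90*r^2 + 301*r + z*(4*r^2 + 31*r + 42) + 294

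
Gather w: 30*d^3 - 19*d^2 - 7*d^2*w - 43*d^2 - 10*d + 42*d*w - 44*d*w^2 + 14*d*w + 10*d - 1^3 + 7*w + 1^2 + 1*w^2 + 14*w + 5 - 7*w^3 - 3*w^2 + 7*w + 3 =30*d^3 - 62*d^2 - 7*w^3 + w^2*(-44*d - 2) + w*(-7*d^2 + 56*d + 28) + 8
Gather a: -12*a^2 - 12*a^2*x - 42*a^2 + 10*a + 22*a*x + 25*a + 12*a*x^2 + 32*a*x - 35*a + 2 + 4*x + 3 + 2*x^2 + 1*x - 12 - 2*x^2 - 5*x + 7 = a^2*(-12*x - 54) + a*(12*x^2 + 54*x)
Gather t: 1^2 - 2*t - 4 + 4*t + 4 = 2*t + 1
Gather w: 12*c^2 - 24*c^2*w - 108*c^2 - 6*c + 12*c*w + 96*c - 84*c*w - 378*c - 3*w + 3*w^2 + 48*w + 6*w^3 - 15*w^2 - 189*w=-96*c^2 - 288*c + 6*w^3 - 12*w^2 + w*(-24*c^2 - 72*c - 144)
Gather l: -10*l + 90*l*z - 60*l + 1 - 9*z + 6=l*(90*z - 70) - 9*z + 7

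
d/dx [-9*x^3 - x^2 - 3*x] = -27*x^2 - 2*x - 3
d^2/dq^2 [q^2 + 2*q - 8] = 2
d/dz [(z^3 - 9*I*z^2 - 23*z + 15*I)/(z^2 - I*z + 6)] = (z^2 + 4*I*z + 17)/(z^2 + 4*I*z - 4)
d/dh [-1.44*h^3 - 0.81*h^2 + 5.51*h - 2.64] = -4.32*h^2 - 1.62*h + 5.51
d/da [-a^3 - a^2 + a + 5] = -3*a^2 - 2*a + 1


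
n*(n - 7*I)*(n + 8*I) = n^3 + I*n^2 + 56*n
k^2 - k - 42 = (k - 7)*(k + 6)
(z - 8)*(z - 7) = z^2 - 15*z + 56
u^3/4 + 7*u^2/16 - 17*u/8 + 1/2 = (u/4 + 1)*(u - 2)*(u - 1/4)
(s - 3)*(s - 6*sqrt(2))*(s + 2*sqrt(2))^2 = s^4 - 3*s^3 - 2*sqrt(2)*s^3 - 40*s^2 + 6*sqrt(2)*s^2 - 48*sqrt(2)*s + 120*s + 144*sqrt(2)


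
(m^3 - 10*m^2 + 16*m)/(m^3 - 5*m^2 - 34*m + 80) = m/(m + 5)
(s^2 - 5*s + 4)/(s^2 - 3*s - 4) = (s - 1)/(s + 1)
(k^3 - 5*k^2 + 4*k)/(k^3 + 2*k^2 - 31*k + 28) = k/(k + 7)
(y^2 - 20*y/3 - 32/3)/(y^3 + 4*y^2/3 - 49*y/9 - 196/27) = 9*(y - 8)/(9*y^2 - 49)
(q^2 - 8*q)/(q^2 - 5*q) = (q - 8)/(q - 5)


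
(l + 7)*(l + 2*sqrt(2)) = l^2 + 2*sqrt(2)*l + 7*l + 14*sqrt(2)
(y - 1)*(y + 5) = y^2 + 4*y - 5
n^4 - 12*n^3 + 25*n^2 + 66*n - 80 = (n - 8)*(n - 5)*(n - 1)*(n + 2)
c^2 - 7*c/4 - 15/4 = (c - 3)*(c + 5/4)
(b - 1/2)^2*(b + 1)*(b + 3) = b^4 + 3*b^3 - 3*b^2/4 - 2*b + 3/4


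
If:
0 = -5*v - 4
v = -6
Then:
No Solution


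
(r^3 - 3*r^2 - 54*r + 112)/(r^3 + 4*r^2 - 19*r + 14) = (r - 8)/(r - 1)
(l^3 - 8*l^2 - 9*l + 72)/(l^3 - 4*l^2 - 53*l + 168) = (l + 3)/(l + 7)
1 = 1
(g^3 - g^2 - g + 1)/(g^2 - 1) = g - 1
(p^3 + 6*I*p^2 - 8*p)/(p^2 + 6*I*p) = (p^2 + 6*I*p - 8)/(p + 6*I)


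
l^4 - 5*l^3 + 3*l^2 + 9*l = l*(l - 3)^2*(l + 1)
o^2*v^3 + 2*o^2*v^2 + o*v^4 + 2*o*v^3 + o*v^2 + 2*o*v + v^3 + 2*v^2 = v*(o + v)*(v + 2)*(o*v + 1)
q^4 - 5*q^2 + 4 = (q - 2)*(q - 1)*(q + 1)*(q + 2)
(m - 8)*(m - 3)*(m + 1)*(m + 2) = m^4 - 8*m^3 - 7*m^2 + 50*m + 48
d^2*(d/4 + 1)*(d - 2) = d^4/4 + d^3/2 - 2*d^2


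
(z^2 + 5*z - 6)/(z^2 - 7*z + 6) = (z + 6)/(z - 6)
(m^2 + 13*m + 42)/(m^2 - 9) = (m^2 + 13*m + 42)/(m^2 - 9)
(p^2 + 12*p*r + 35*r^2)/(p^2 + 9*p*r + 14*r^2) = (p + 5*r)/(p + 2*r)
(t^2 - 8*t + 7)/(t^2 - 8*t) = (t^2 - 8*t + 7)/(t*(t - 8))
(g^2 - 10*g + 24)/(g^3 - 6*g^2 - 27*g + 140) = (g - 6)/(g^2 - 2*g - 35)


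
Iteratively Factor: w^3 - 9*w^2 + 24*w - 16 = (w - 4)*(w^2 - 5*w + 4) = (w - 4)*(w - 1)*(w - 4)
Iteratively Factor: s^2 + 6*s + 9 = (s + 3)*(s + 3)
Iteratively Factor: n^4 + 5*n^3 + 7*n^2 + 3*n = (n + 3)*(n^3 + 2*n^2 + n) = n*(n + 3)*(n^2 + 2*n + 1) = n*(n + 1)*(n + 3)*(n + 1)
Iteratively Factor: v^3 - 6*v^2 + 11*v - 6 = (v - 1)*(v^2 - 5*v + 6) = (v - 2)*(v - 1)*(v - 3)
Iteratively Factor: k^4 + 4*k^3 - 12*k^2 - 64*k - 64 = (k + 2)*(k^3 + 2*k^2 - 16*k - 32) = (k + 2)*(k + 4)*(k^2 - 2*k - 8) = (k - 4)*(k + 2)*(k + 4)*(k + 2)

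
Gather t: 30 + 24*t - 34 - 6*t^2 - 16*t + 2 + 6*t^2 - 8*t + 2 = 0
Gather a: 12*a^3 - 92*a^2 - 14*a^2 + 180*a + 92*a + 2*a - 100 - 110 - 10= 12*a^3 - 106*a^2 + 274*a - 220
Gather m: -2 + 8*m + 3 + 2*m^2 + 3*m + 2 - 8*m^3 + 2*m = -8*m^3 + 2*m^2 + 13*m + 3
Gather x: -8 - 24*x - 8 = -24*x - 16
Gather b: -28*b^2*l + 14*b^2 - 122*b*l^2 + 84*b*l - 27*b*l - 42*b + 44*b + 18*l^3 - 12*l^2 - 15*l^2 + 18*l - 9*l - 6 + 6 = b^2*(14 - 28*l) + b*(-122*l^2 + 57*l + 2) + 18*l^3 - 27*l^2 + 9*l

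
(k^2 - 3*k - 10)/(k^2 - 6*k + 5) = (k + 2)/(k - 1)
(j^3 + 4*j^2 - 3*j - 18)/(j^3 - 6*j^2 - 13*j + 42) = (j + 3)/(j - 7)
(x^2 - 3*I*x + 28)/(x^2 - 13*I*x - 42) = (x + 4*I)/(x - 6*I)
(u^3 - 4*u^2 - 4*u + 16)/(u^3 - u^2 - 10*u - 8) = (u - 2)/(u + 1)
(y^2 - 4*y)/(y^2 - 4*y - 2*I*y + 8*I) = y/(y - 2*I)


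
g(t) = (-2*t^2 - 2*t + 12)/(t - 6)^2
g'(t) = (-4*t - 2)/(t - 6)^2 - 2*(-2*t^2 - 2*t + 12)/(t - 6)^3 = 2*(13*t - 6)/(t^3 - 18*t^2 + 108*t - 216)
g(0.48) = 0.35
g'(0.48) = -0.00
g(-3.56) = -0.07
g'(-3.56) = 0.12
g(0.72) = 0.34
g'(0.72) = -0.05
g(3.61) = -3.73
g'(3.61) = -6.00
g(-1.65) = 0.17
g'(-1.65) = 0.12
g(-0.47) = 0.30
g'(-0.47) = 0.09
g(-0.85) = 0.26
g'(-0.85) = 0.11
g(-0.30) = 0.31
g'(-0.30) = 0.08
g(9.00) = -18.67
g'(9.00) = 8.22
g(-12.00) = -0.78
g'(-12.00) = 0.06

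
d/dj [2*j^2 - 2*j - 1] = 4*j - 2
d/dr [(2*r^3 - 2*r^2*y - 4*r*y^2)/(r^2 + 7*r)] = 2*(r^2 + 14*r + 2*y^2 - 7*y)/(r^2 + 14*r + 49)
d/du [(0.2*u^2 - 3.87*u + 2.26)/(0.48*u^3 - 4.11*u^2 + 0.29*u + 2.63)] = (-0.096*u^4 + 3.7152*u^3 - 19.1021*u^2 + 19.6292*u - 10.8335)/(0.2304*u^6 - 3.9456*u^5 + 17.1705*u^4 + 0.141*u^3 - 21.5345*u^2 + 1.5254*u + 6.9169)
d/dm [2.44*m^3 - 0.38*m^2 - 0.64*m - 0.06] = 7.32*m^2 - 0.76*m - 0.64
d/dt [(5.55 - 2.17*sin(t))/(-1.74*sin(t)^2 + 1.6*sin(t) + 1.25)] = (-3.7758*sin(t)^2 + 19.314*sin(t) - 11.5925)*cos(t)/(3.0276*sin(t)^4 - 5.568*sin(t)^3 - 1.79*sin(t)^2 + 4.0*sin(t) + 1.5625)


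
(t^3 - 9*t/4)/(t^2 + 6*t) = (t^2 - 9/4)/(t + 6)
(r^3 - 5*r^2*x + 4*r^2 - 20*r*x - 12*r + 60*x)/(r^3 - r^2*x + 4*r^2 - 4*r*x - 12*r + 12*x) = (-r + 5*x)/(-r + x)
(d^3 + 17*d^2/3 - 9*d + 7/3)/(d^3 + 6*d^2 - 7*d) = (d - 1/3)/d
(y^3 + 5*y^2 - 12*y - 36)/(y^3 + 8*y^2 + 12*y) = (y - 3)/y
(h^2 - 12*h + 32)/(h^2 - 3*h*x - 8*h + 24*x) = (4 - h)/(-h + 3*x)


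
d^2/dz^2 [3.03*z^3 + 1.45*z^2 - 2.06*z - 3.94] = 18.18*z + 2.9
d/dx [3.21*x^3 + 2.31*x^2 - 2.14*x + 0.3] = 9.63*x^2 + 4.62*x - 2.14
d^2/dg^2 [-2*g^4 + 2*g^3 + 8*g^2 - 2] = -24*g^2 + 12*g + 16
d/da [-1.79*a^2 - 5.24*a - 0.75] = -3.58*a - 5.24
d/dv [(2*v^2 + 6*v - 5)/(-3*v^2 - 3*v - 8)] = (12*v^2 - 62*v - 63)/(9*v^4 + 18*v^3 + 57*v^2 + 48*v + 64)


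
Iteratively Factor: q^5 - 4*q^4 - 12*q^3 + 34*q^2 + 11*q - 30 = (q - 2)*(q^4 - 2*q^3 - 16*q^2 + 2*q + 15) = (q - 5)*(q - 2)*(q^3 + 3*q^2 - q - 3) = (q - 5)*(q - 2)*(q + 3)*(q^2 - 1) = (q - 5)*(q - 2)*(q - 1)*(q + 3)*(q + 1)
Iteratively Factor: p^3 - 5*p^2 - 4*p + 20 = (p + 2)*(p^2 - 7*p + 10) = (p - 5)*(p + 2)*(p - 2)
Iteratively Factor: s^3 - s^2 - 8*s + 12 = (s - 2)*(s^2 + s - 6) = (s - 2)^2*(s + 3)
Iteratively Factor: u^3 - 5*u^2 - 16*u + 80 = (u - 4)*(u^2 - u - 20) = (u - 5)*(u - 4)*(u + 4)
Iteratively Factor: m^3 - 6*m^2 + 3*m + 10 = (m + 1)*(m^2 - 7*m + 10) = (m - 2)*(m + 1)*(m - 5)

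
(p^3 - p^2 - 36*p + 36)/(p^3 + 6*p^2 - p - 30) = (p^3 - p^2 - 36*p + 36)/(p^3 + 6*p^2 - p - 30)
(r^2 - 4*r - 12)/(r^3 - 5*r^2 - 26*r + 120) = (r + 2)/(r^2 + r - 20)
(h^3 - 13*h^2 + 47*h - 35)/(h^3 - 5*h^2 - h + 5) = (h - 7)/(h + 1)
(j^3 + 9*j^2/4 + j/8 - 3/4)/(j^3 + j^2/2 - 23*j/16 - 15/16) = 2*(2*j^2 + 3*j - 2)/(4*j^2 - j - 5)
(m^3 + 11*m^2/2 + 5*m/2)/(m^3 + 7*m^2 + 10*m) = (m + 1/2)/(m + 2)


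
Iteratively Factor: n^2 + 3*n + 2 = (n + 1)*(n + 2)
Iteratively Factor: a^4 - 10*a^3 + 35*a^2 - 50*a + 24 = (a - 4)*(a^3 - 6*a^2 + 11*a - 6) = (a - 4)*(a - 2)*(a^2 - 4*a + 3) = (a - 4)*(a - 3)*(a - 2)*(a - 1)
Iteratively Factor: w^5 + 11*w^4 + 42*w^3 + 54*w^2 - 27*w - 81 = (w + 3)*(w^4 + 8*w^3 + 18*w^2 - 27) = (w - 1)*(w + 3)*(w^3 + 9*w^2 + 27*w + 27) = (w - 1)*(w + 3)^2*(w^2 + 6*w + 9) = (w - 1)*(w + 3)^3*(w + 3)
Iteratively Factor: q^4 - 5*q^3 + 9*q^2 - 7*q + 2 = (q - 1)*(q^3 - 4*q^2 + 5*q - 2) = (q - 2)*(q - 1)*(q^2 - 2*q + 1) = (q - 2)*(q - 1)^2*(q - 1)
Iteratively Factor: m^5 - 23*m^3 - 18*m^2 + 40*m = (m)*(m^4 - 23*m^2 - 18*m + 40) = m*(m - 1)*(m^3 + m^2 - 22*m - 40) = m*(m - 5)*(m - 1)*(m^2 + 6*m + 8) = m*(m - 5)*(m - 1)*(m + 2)*(m + 4)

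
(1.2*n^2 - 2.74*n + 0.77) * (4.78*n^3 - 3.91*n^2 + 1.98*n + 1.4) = 5.736*n^5 - 17.7892*n^4 + 16.77*n^3 - 6.7559*n^2 - 2.3114*n + 1.078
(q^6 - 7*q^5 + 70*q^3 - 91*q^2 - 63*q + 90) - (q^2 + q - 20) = q^6 - 7*q^5 + 70*q^3 - 92*q^2 - 64*q + 110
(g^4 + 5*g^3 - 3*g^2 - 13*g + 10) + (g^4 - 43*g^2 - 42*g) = 2*g^4 + 5*g^3 - 46*g^2 - 55*g + 10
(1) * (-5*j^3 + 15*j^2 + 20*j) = -5*j^3 + 15*j^2 + 20*j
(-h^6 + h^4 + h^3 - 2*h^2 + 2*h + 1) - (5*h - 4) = -h^6 + h^4 + h^3 - 2*h^2 - 3*h + 5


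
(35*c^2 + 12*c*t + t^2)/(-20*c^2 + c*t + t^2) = (7*c + t)/(-4*c + t)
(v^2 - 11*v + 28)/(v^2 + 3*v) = (v^2 - 11*v + 28)/(v*(v + 3))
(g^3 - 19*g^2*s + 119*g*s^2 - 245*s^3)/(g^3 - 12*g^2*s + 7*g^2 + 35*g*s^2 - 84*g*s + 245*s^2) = (g - 7*s)/(g + 7)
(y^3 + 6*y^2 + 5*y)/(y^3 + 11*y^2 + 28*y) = (y^2 + 6*y + 5)/(y^2 + 11*y + 28)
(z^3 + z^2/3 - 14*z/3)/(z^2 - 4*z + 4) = z*(3*z + 7)/(3*(z - 2))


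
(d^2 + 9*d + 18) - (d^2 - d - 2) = 10*d + 20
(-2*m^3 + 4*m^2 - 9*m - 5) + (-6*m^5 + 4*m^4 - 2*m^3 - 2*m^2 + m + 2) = -6*m^5 + 4*m^4 - 4*m^3 + 2*m^2 - 8*m - 3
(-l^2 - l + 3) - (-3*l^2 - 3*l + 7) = 2*l^2 + 2*l - 4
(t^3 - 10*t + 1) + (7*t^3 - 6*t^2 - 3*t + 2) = 8*t^3 - 6*t^2 - 13*t + 3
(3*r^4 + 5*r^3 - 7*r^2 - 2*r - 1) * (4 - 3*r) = -9*r^5 - 3*r^4 + 41*r^3 - 22*r^2 - 5*r - 4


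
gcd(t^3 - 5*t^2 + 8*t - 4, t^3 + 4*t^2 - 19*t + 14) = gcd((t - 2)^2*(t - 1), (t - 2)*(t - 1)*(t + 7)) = t^2 - 3*t + 2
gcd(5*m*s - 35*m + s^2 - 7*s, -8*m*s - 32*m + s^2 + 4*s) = 1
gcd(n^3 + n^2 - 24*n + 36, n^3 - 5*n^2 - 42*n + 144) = n^2 + 3*n - 18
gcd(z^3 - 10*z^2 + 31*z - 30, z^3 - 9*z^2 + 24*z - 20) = z^2 - 7*z + 10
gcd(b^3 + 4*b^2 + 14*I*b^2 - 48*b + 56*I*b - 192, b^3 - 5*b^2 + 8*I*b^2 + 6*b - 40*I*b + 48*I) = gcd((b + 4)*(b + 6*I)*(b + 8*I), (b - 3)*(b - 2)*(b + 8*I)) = b + 8*I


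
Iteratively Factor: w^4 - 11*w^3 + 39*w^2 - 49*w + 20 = (w - 4)*(w^3 - 7*w^2 + 11*w - 5) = (w - 4)*(w - 1)*(w^2 - 6*w + 5) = (w - 4)*(w - 1)^2*(w - 5)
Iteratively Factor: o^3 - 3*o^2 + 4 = (o - 2)*(o^2 - o - 2) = (o - 2)^2*(o + 1)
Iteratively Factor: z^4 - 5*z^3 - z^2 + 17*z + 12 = (z + 1)*(z^3 - 6*z^2 + 5*z + 12) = (z + 1)^2*(z^2 - 7*z + 12) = (z - 3)*(z + 1)^2*(z - 4)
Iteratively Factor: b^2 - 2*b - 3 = (b + 1)*(b - 3)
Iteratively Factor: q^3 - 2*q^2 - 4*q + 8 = (q + 2)*(q^2 - 4*q + 4) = (q - 2)*(q + 2)*(q - 2)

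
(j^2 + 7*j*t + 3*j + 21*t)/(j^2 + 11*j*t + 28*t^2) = (j + 3)/(j + 4*t)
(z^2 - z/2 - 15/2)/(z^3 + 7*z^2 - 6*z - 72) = (z + 5/2)/(z^2 + 10*z + 24)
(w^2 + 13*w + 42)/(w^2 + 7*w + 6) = (w + 7)/(w + 1)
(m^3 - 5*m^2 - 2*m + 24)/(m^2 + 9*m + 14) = (m^2 - 7*m + 12)/(m + 7)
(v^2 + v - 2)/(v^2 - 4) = (v - 1)/(v - 2)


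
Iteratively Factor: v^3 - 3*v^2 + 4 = (v + 1)*(v^2 - 4*v + 4) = (v - 2)*(v + 1)*(v - 2)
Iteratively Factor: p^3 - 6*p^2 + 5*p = (p - 1)*(p^2 - 5*p) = (p - 5)*(p - 1)*(p)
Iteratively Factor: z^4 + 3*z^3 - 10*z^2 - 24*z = (z + 4)*(z^3 - z^2 - 6*z) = (z + 2)*(z + 4)*(z^2 - 3*z) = (z - 3)*(z + 2)*(z + 4)*(z)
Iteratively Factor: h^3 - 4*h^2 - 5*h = (h)*(h^2 - 4*h - 5) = h*(h + 1)*(h - 5)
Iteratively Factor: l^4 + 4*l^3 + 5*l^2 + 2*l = (l + 2)*(l^3 + 2*l^2 + l) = l*(l + 2)*(l^2 + 2*l + 1) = l*(l + 1)*(l + 2)*(l + 1)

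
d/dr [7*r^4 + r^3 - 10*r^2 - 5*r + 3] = 28*r^3 + 3*r^2 - 20*r - 5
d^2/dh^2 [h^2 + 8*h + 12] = 2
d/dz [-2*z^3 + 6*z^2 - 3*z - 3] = -6*z^2 + 12*z - 3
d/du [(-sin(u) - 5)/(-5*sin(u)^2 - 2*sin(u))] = 5*(-10*sin(u) + cos(u)^2 - 3)*cos(u)/((5*sin(u) + 2)^2*sin(u)^2)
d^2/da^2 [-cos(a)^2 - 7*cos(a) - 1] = 7*cos(a) + 2*cos(2*a)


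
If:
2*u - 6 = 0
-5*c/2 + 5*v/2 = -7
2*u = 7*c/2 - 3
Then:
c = 18/7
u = 3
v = -8/35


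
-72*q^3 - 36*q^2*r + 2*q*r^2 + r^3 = (-6*q + r)*(2*q + r)*(6*q + r)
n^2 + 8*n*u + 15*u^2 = (n + 3*u)*(n + 5*u)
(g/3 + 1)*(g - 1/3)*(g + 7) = g^3/3 + 29*g^2/9 + 53*g/9 - 7/3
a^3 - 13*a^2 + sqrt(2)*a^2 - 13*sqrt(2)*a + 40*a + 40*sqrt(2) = (a - 8)*(a - 5)*(a + sqrt(2))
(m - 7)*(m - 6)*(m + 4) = m^3 - 9*m^2 - 10*m + 168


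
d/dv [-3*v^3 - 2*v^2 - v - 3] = -9*v^2 - 4*v - 1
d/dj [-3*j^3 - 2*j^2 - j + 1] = -9*j^2 - 4*j - 1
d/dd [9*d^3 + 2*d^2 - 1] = d*(27*d + 4)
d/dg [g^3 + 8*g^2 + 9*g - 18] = 3*g^2 + 16*g + 9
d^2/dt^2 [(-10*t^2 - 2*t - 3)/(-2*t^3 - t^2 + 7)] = 2*(40*t^6 + 24*t^5 + 84*t^4 + 1030*t^3 + 387*t^2 + 168*t + 511)/(8*t^9 + 12*t^8 + 6*t^7 - 83*t^6 - 84*t^5 - 21*t^4 + 294*t^3 + 147*t^2 - 343)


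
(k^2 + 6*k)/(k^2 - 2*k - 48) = k/(k - 8)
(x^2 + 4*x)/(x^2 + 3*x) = (x + 4)/(x + 3)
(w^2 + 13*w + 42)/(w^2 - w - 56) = (w + 6)/(w - 8)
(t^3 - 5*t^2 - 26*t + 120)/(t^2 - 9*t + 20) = (t^2 - t - 30)/(t - 5)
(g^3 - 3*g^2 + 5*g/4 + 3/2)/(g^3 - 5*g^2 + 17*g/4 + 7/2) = (2*g - 3)/(2*g - 7)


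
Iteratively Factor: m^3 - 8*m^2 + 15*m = (m - 5)*(m^2 - 3*m) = m*(m - 5)*(m - 3)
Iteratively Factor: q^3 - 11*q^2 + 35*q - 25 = (q - 1)*(q^2 - 10*q + 25) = (q - 5)*(q - 1)*(q - 5)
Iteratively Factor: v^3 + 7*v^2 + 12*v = (v + 3)*(v^2 + 4*v) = (v + 3)*(v + 4)*(v)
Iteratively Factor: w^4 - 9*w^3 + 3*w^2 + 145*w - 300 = (w - 3)*(w^3 - 6*w^2 - 15*w + 100) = (w - 5)*(w - 3)*(w^2 - w - 20) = (w - 5)*(w - 3)*(w + 4)*(w - 5)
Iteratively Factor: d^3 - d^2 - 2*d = (d)*(d^2 - d - 2) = d*(d - 2)*(d + 1)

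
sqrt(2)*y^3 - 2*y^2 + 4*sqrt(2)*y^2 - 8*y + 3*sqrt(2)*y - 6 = (y + 3)*(y - sqrt(2))*(sqrt(2)*y + sqrt(2))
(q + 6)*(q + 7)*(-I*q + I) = -I*q^3 - 12*I*q^2 - 29*I*q + 42*I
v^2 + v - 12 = (v - 3)*(v + 4)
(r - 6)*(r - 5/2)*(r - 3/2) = r^3 - 10*r^2 + 111*r/4 - 45/2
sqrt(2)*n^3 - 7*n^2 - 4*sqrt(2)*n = n*(n - 4*sqrt(2))*(sqrt(2)*n + 1)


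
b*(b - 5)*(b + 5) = b^3 - 25*b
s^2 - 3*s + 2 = (s - 2)*(s - 1)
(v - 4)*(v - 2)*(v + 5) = v^3 - v^2 - 22*v + 40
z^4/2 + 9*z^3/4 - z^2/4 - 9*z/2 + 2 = (z/2 + 1)*(z - 1)*(z - 1/2)*(z + 4)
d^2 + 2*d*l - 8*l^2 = (d - 2*l)*(d + 4*l)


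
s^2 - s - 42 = (s - 7)*(s + 6)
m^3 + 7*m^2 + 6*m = m*(m + 1)*(m + 6)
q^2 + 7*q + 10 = (q + 2)*(q + 5)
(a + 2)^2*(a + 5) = a^3 + 9*a^2 + 24*a + 20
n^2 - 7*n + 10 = (n - 5)*(n - 2)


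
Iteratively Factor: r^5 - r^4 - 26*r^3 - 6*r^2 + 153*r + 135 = (r + 1)*(r^4 - 2*r^3 - 24*r^2 + 18*r + 135) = (r + 1)*(r + 3)*(r^3 - 5*r^2 - 9*r + 45) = (r - 5)*(r + 1)*(r + 3)*(r^2 - 9) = (r - 5)*(r - 3)*(r + 1)*(r + 3)*(r + 3)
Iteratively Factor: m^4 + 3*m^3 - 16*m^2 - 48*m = (m)*(m^3 + 3*m^2 - 16*m - 48) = m*(m + 4)*(m^2 - m - 12) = m*(m + 3)*(m + 4)*(m - 4)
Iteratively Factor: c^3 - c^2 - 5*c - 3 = (c + 1)*(c^2 - 2*c - 3) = (c - 3)*(c + 1)*(c + 1)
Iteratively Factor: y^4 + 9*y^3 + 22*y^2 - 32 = (y + 2)*(y^3 + 7*y^2 + 8*y - 16) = (y - 1)*(y + 2)*(y^2 + 8*y + 16) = (y - 1)*(y + 2)*(y + 4)*(y + 4)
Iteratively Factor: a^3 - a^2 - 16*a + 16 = (a + 4)*(a^2 - 5*a + 4) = (a - 4)*(a + 4)*(a - 1)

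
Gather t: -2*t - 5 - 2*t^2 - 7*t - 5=-2*t^2 - 9*t - 10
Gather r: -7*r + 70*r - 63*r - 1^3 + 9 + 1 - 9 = 0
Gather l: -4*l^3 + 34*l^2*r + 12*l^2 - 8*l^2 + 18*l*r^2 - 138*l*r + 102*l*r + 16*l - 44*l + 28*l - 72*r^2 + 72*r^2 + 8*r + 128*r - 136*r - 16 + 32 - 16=-4*l^3 + l^2*(34*r + 4) + l*(18*r^2 - 36*r)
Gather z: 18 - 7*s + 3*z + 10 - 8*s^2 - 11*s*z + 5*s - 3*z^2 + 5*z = -8*s^2 - 2*s - 3*z^2 + z*(8 - 11*s) + 28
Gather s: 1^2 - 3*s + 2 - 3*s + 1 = 4 - 6*s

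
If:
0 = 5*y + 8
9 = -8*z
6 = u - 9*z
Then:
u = -33/8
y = -8/5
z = -9/8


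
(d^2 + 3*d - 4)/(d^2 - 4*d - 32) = (d - 1)/(d - 8)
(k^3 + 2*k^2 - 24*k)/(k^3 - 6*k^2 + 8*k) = (k + 6)/(k - 2)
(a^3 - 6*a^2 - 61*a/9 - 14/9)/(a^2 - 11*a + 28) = (a^2 + a + 2/9)/(a - 4)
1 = 1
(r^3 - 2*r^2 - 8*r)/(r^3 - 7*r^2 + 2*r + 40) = r/(r - 5)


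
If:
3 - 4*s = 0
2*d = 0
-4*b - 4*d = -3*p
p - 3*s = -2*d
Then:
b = 27/16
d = 0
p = 9/4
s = 3/4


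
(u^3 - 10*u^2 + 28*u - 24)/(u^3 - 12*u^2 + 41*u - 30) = (u^2 - 4*u + 4)/(u^2 - 6*u + 5)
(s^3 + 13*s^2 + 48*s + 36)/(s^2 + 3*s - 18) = (s^2 + 7*s + 6)/(s - 3)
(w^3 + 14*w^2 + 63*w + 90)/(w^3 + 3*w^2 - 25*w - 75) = (w + 6)/(w - 5)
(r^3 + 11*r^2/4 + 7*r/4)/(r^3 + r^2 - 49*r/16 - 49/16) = 4*r/(4*r - 7)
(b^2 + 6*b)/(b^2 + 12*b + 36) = b/(b + 6)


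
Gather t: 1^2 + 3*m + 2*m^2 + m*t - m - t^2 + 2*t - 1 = 2*m^2 + 2*m - t^2 + t*(m + 2)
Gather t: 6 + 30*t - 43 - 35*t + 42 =5 - 5*t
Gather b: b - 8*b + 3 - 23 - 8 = -7*b - 28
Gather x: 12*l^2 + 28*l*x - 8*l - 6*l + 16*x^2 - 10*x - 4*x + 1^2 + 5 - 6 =12*l^2 - 14*l + 16*x^2 + x*(28*l - 14)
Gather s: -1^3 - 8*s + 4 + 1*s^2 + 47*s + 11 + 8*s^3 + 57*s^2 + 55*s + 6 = 8*s^3 + 58*s^2 + 94*s + 20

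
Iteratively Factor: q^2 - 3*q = (q - 3)*(q)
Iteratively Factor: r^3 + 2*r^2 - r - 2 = (r + 1)*(r^2 + r - 2) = (r + 1)*(r + 2)*(r - 1)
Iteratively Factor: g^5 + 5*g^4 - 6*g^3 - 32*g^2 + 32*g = (g - 2)*(g^4 + 7*g^3 + 8*g^2 - 16*g) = (g - 2)*(g + 4)*(g^3 + 3*g^2 - 4*g) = g*(g - 2)*(g + 4)*(g^2 + 3*g - 4) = g*(g - 2)*(g + 4)^2*(g - 1)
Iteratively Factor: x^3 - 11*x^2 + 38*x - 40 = (x - 2)*(x^2 - 9*x + 20) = (x - 4)*(x - 2)*(x - 5)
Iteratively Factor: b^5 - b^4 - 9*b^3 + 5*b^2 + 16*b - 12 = (b + 2)*(b^4 - 3*b^3 - 3*b^2 + 11*b - 6) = (b + 2)^2*(b^3 - 5*b^2 + 7*b - 3) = (b - 3)*(b + 2)^2*(b^2 - 2*b + 1) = (b - 3)*(b - 1)*(b + 2)^2*(b - 1)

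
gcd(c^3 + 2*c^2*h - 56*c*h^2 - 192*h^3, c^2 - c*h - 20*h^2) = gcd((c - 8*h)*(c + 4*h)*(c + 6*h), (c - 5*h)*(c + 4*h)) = c + 4*h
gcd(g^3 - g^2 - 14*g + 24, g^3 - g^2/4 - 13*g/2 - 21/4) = g - 3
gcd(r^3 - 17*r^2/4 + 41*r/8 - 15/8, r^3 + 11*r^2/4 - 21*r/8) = r - 3/4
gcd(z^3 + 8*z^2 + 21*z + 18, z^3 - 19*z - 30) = z^2 + 5*z + 6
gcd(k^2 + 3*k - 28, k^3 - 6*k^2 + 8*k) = k - 4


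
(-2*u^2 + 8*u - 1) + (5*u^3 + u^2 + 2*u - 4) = 5*u^3 - u^2 + 10*u - 5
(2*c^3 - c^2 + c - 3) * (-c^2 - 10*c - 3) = -2*c^5 - 19*c^4 + 3*c^3 - 4*c^2 + 27*c + 9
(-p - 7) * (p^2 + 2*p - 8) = -p^3 - 9*p^2 - 6*p + 56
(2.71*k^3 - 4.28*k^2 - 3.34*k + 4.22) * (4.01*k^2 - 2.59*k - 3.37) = 10.8671*k^5 - 24.1817*k^4 - 11.4409*k^3 + 39.9964*k^2 + 0.326000000000002*k - 14.2214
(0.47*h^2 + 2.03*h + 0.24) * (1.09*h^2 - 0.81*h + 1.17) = 0.5123*h^4 + 1.832*h^3 - 0.8328*h^2 + 2.1807*h + 0.2808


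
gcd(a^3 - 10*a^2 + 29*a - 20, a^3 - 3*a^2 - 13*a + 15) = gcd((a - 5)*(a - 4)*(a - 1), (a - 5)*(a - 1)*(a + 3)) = a^2 - 6*a + 5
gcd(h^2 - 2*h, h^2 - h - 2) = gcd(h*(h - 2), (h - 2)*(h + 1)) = h - 2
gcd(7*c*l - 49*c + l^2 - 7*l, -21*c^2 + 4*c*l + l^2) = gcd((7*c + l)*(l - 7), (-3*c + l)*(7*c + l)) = 7*c + l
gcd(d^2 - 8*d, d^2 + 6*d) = d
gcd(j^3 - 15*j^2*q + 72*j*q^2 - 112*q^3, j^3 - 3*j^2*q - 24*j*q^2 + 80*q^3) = j^2 - 8*j*q + 16*q^2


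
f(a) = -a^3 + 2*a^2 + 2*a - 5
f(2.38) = -2.39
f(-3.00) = 34.00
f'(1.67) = 0.31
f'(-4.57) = -78.93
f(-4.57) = 123.07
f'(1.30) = 2.13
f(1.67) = -0.74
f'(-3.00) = -37.00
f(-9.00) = 868.00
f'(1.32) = 2.05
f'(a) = -3*a^2 + 4*a + 2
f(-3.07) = 36.64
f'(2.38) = -5.47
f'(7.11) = -121.22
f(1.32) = -1.18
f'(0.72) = 3.32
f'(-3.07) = -38.55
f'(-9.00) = -277.00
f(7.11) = -249.10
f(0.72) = -2.90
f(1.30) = -1.22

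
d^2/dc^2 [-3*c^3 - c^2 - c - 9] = -18*c - 2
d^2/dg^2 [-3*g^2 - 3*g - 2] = -6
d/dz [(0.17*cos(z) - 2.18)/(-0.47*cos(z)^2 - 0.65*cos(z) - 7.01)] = (-0.0799*cos(z)^2 + 2.0492*cos(z) + 2.6087)*sin(z)/(0.2209*cos(z)^4 + 0.611*cos(z)^3 + 7.0119*cos(z)^2 + 9.113*cos(z) + 49.1401)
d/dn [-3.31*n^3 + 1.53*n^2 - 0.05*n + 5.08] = -9.93*n^2 + 3.06*n - 0.05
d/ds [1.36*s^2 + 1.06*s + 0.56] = 2.72*s + 1.06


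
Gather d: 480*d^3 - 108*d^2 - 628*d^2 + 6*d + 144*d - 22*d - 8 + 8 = 480*d^3 - 736*d^2 + 128*d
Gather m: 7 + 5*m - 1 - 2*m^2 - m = -2*m^2 + 4*m + 6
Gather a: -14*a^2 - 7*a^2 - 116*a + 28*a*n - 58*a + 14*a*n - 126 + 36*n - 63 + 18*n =-21*a^2 + a*(42*n - 174) + 54*n - 189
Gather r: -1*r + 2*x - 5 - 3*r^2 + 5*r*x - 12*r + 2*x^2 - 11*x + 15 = -3*r^2 + r*(5*x - 13) + 2*x^2 - 9*x + 10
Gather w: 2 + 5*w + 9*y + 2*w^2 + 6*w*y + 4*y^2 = 2*w^2 + w*(6*y + 5) + 4*y^2 + 9*y + 2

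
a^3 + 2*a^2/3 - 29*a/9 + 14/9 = (a - 1)*(a - 2/3)*(a + 7/3)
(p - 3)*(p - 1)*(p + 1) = p^3 - 3*p^2 - p + 3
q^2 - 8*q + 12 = (q - 6)*(q - 2)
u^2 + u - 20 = (u - 4)*(u + 5)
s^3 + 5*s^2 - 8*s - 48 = (s - 3)*(s + 4)^2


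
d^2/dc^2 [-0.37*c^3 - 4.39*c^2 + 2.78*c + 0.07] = -2.22*c - 8.78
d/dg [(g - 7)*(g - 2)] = 2*g - 9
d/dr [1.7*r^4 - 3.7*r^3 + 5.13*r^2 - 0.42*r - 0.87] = 6.8*r^3 - 11.1*r^2 + 10.26*r - 0.42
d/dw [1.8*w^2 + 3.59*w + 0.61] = 3.6*w + 3.59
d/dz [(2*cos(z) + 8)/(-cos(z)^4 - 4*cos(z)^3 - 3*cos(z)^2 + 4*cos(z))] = 32*(-3*cos(z)^4 - 24*cos(z)^3 - 51*cos(z)^2 - 24*cos(z) + 16)*sin(z)/((-16*sin(z)^2 + 15*cos(z) + cos(3*z))^2*cos(z)^2)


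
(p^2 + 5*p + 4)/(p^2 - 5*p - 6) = (p + 4)/(p - 6)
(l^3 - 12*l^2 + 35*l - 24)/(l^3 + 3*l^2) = (l^3 - 12*l^2 + 35*l - 24)/(l^2*(l + 3))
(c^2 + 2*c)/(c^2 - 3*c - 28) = c*(c + 2)/(c^2 - 3*c - 28)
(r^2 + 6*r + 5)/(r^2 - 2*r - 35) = (r + 1)/(r - 7)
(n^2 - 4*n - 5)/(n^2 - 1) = (n - 5)/(n - 1)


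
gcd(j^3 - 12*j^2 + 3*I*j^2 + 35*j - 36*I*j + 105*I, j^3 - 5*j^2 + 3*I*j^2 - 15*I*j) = j^2 + j*(-5 + 3*I) - 15*I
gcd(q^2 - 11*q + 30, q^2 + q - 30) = q - 5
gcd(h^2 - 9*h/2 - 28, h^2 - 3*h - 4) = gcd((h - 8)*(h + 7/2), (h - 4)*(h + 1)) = 1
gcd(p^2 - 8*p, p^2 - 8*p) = p^2 - 8*p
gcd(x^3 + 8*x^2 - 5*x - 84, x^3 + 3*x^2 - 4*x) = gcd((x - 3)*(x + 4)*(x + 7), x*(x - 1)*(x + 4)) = x + 4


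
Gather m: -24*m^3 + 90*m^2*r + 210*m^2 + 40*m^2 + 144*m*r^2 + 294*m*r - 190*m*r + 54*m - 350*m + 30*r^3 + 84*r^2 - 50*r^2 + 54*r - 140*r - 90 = -24*m^3 + m^2*(90*r + 250) + m*(144*r^2 + 104*r - 296) + 30*r^3 + 34*r^2 - 86*r - 90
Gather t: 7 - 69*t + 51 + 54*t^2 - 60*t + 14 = 54*t^2 - 129*t + 72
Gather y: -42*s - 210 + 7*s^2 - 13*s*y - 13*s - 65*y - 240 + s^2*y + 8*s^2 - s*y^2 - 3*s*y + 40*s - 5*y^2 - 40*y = 15*s^2 - 15*s + y^2*(-s - 5) + y*(s^2 - 16*s - 105) - 450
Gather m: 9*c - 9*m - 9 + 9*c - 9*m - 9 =18*c - 18*m - 18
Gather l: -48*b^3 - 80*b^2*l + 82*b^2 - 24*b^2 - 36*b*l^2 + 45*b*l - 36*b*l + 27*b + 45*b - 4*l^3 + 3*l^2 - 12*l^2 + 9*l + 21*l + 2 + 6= -48*b^3 + 58*b^2 + 72*b - 4*l^3 + l^2*(-36*b - 9) + l*(-80*b^2 + 9*b + 30) + 8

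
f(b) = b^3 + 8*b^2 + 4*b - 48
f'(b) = 3*b^2 + 16*b + 4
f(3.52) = 108.82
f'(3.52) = 97.49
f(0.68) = -41.27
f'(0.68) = 16.27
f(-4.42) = 4.26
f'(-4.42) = -8.11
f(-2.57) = -22.42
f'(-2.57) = -17.31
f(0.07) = -47.68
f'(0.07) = 5.13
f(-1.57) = -38.43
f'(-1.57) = -13.73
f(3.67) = 123.86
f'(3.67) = 103.13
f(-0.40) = -48.38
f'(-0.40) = -1.92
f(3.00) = 63.00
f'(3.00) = 79.00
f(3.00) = 63.00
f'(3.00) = 79.00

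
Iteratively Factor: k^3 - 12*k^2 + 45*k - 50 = (k - 5)*(k^2 - 7*k + 10) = (k - 5)^2*(k - 2)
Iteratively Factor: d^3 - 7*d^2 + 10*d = (d - 5)*(d^2 - 2*d) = d*(d - 5)*(d - 2)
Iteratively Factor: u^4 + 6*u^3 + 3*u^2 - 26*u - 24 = (u + 3)*(u^3 + 3*u^2 - 6*u - 8) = (u + 1)*(u + 3)*(u^2 + 2*u - 8) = (u - 2)*(u + 1)*(u + 3)*(u + 4)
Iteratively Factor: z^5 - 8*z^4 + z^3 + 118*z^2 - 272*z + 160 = (z - 1)*(z^4 - 7*z^3 - 6*z^2 + 112*z - 160) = (z - 5)*(z - 1)*(z^3 - 2*z^2 - 16*z + 32) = (z - 5)*(z - 2)*(z - 1)*(z^2 - 16) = (z - 5)*(z - 2)*(z - 1)*(z + 4)*(z - 4)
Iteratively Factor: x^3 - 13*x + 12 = (x + 4)*(x^2 - 4*x + 3) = (x - 3)*(x + 4)*(x - 1)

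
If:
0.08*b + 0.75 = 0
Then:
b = -9.38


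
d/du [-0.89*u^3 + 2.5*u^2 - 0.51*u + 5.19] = -2.67*u^2 + 5.0*u - 0.51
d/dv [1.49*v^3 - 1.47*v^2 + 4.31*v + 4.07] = 4.47*v^2 - 2.94*v + 4.31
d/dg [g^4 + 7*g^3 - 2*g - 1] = 4*g^3 + 21*g^2 - 2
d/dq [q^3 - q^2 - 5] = q*(3*q - 2)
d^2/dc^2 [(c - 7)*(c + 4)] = 2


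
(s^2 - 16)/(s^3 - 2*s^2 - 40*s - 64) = (s - 4)/(s^2 - 6*s - 16)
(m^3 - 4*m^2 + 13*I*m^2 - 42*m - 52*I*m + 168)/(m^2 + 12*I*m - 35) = (m^2 + m*(-4 + 6*I) - 24*I)/(m + 5*I)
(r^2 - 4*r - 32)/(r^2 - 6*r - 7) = (-r^2 + 4*r + 32)/(-r^2 + 6*r + 7)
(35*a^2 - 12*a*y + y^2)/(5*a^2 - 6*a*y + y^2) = (-7*a + y)/(-a + y)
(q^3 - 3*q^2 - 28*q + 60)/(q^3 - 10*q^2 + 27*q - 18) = (q^2 + 3*q - 10)/(q^2 - 4*q + 3)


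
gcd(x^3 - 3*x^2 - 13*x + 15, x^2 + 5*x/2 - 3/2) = x + 3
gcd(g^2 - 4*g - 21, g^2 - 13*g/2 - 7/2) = g - 7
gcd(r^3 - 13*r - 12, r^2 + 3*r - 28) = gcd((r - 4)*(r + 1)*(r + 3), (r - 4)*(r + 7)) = r - 4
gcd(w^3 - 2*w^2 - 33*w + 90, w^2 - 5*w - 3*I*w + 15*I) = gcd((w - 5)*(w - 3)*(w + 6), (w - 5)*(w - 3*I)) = w - 5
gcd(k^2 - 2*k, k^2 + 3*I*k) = k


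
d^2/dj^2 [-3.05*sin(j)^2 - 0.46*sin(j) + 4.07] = 0.46*sin(j) - 6.1*cos(2*j)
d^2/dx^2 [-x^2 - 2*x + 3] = -2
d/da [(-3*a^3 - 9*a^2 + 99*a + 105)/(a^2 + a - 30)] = 3*(-a^2 - 12*a - 41)/(a^2 + 12*a + 36)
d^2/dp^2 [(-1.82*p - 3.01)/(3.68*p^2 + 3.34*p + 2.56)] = (-(1.82*p + 3.01)*(7.36*p + 3.34)*(14.72*p + 6.68) + (40.1856*p + 34.3112)*(3.68*p^2 + 3.34*p + 2.56))/(3.68*p^2 + 3.34*p + 2.56)^3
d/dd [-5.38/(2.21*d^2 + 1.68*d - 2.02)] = (23.7796*d + 9.0384)/(2.21*d^2 + 1.68*d - 2.02)^2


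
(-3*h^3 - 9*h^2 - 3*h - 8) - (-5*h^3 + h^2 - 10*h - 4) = 2*h^3 - 10*h^2 + 7*h - 4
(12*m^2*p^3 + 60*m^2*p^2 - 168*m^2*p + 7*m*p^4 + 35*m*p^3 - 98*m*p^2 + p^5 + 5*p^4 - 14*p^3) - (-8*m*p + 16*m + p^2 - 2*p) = 12*m^2*p^3 + 60*m^2*p^2 - 168*m^2*p + 7*m*p^4 + 35*m*p^3 - 98*m*p^2 + 8*m*p - 16*m + p^5 + 5*p^4 - 14*p^3 - p^2 + 2*p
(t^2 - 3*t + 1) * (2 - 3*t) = -3*t^3 + 11*t^2 - 9*t + 2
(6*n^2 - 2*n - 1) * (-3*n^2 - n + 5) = -18*n^4 + 35*n^2 - 9*n - 5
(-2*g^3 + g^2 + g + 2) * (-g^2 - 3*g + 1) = 2*g^5 + 5*g^4 - 6*g^3 - 4*g^2 - 5*g + 2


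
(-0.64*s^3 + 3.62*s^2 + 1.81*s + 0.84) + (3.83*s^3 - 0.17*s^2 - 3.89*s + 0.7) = 3.19*s^3 + 3.45*s^2 - 2.08*s + 1.54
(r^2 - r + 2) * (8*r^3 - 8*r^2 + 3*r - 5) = 8*r^5 - 16*r^4 + 27*r^3 - 24*r^2 + 11*r - 10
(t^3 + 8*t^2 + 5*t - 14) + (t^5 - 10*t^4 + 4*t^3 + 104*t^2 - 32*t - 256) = t^5 - 10*t^4 + 5*t^3 + 112*t^2 - 27*t - 270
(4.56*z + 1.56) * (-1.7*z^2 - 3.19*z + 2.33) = -7.752*z^3 - 17.1984*z^2 + 5.6484*z + 3.6348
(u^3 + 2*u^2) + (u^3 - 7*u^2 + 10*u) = 2*u^3 - 5*u^2 + 10*u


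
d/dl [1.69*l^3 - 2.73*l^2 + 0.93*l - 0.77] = 5.07*l^2 - 5.46*l + 0.93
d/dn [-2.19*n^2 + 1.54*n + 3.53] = 1.54 - 4.38*n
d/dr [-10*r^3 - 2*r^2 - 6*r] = -30*r^2 - 4*r - 6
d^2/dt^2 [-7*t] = 0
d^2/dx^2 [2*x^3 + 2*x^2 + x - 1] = 12*x + 4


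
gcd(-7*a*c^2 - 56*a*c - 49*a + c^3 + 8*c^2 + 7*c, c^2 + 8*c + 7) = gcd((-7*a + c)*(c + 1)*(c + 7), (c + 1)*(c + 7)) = c^2 + 8*c + 7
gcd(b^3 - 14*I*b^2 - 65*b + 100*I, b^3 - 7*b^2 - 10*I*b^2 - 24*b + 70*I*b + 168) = b - 4*I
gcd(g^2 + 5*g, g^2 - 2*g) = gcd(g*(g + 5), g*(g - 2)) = g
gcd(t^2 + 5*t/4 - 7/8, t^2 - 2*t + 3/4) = t - 1/2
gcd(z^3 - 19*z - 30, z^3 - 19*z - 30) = z^3 - 19*z - 30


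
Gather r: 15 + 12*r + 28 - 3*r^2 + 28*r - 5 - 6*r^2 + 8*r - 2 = -9*r^2 + 48*r + 36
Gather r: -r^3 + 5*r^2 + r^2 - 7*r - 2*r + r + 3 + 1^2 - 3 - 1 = -r^3 + 6*r^2 - 8*r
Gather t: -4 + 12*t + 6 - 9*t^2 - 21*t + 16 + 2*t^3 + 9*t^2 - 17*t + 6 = 2*t^3 - 26*t + 24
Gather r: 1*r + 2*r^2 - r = 2*r^2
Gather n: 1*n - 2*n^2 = -2*n^2 + n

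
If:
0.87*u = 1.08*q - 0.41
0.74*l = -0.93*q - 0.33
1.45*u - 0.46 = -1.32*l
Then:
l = -15.87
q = 12.28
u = 14.77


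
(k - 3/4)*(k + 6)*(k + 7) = k^3 + 49*k^2/4 + 129*k/4 - 63/2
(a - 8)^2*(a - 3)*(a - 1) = a^4 - 20*a^3 + 131*a^2 - 304*a + 192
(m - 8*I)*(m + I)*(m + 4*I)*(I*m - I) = I*m^4 + 3*m^3 - I*m^3 - 3*m^2 + 36*I*m^2 - 32*m - 36*I*m + 32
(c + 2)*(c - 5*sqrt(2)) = c^2 - 5*sqrt(2)*c + 2*c - 10*sqrt(2)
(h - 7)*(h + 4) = h^2 - 3*h - 28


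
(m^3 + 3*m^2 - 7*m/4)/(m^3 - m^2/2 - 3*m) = (-4*m^2 - 12*m + 7)/(2*(-2*m^2 + m + 6))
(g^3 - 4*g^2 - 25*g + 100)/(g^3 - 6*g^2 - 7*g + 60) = (g + 5)/(g + 3)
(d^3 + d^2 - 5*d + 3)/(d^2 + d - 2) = (d^2 + 2*d - 3)/(d + 2)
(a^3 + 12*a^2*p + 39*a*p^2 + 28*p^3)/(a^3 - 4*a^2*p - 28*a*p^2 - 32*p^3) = (-a^3 - 12*a^2*p - 39*a*p^2 - 28*p^3)/(-a^3 + 4*a^2*p + 28*a*p^2 + 32*p^3)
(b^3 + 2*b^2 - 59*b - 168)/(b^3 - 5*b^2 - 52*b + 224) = (b + 3)/(b - 4)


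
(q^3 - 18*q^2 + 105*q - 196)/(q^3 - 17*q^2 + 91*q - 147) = (q - 4)/(q - 3)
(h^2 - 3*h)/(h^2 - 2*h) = (h - 3)/(h - 2)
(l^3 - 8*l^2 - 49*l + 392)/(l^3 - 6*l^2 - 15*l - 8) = (l^2 - 49)/(l^2 + 2*l + 1)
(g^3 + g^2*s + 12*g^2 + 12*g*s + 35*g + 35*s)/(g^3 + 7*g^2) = 1 + s/g + 5/g + 5*s/g^2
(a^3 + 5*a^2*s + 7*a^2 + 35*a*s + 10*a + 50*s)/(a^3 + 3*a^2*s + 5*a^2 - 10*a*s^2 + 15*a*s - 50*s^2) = (-a - 2)/(-a + 2*s)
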